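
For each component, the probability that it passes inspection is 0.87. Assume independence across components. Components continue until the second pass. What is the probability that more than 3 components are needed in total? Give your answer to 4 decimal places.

Needing more than 3 components ⇔ fewer than 2 successes in the first 3. With X ~ Binomial(3, 0.87), P(Y > 3) = P(X ≤ 1).
  k=0: C(3,0)·0.87^0·0.13^3 = 0.002197
  k=1: C(3,1)·0.87^1·0.13^2 = 0.044109
P(X ≤ 1) = 0.046306

0.0463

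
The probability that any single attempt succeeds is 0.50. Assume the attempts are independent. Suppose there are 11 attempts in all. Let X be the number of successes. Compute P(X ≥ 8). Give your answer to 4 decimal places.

0.1133

X ~ Binomial(11, 0.50); P(X ≥ 8) = Σ C(11,k) p^k (1−p)^(11−k) over k:
  k=8: C(11,8)·0.50^8·0.50^3 = 0.080566
  k=9: C(11,9)·0.50^9·0.50^2 = 0.026855
  k=10: C(11,10)·0.50^10·0.50^1 = 0.005371
  k=11: C(11,11)·0.50^11·0.50^0 = 0.000488
Total = 0.113281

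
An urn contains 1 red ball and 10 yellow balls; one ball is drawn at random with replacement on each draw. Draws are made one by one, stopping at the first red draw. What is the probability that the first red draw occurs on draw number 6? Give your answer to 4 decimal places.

0.0564

Geometric (trials to first success), p = 0.090909.
P(Y = 6) = (1−p)^5 · p = 0.62092 · 0.090909 = 0.056447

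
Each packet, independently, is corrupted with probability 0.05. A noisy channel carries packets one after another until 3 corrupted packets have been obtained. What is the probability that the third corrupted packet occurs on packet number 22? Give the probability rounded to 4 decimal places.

0.0099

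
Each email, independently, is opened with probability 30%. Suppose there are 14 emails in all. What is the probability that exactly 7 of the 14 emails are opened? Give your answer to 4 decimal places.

0.0618

X ~ Binomial(n=14, p=0.30).
P(X=7) = C(14,7) · p^7 · (1−p)^7
= 3432 · 0.0002187 · 0.082354 = 0.061813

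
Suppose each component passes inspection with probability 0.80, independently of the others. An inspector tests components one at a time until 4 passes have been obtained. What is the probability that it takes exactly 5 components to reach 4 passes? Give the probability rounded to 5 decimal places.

Y = trial on which the fourth success occurs; negative binomial, r=4, p=0.80.
P(Y=5) = C(4,3) · p^4 · (1−p)^1
= 4 · 0.4096 · 0.2 = 0.3276800

0.32768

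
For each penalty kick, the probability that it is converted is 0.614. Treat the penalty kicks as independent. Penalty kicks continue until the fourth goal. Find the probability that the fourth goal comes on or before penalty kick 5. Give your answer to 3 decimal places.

Finishing within 5 penalty kicks ⇔ at least 4 successes in the first 5. With X ~ Binomial(5, 0.614), P(Y ≤ 5) = 1 − P(X ≤ 3).
  k=0: C(5,0)·0.614^0·0.386^5 = 0.00857
  k=1: C(5,1)·0.614^1·0.386^4 = 0.06815
  k=2: C(5,2)·0.614^2·0.386^3 = 0.21682
  k=3: C(5,3)·0.614^3·0.386^2 = 0.34489
1 − 0.63843 = 0.36157

0.362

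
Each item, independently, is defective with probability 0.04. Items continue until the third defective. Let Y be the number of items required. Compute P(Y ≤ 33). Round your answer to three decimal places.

Finishing within 33 items ⇔ at least 3 successes in the first 33. With X ~ Binomial(33, 0.04), P(Y ≤ 33) = 1 − P(X ≤ 2).
  k=0: C(33,0)·0.04^0·0.96^33 = 0.25999
  k=1: C(33,1)·0.04^1·0.96^32 = 0.35748
  k=2: C(33,2)·0.04^2·0.96^31 = 0.23832
1 − 0.85579 = 0.14421

0.144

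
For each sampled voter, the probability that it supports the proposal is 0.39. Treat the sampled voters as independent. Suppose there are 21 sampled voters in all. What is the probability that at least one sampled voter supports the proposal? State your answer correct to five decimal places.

0.99997

P(at least one) = 1 − P(none) = 1 − (1 − 0.39)^21
= 1 − 0.0000310 = 0.9999690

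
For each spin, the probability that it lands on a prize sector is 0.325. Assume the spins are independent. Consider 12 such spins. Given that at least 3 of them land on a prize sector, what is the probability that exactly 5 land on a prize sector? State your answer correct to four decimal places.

X ~ Binomial(12, 0.325). Want P(X=5 | X≥3) = P(X=5) / P(X≥3).
P(X=5) = C(12,5)·0.325^5·0.675^7 = 0.183345
P(X≥3) = 1 − 0.008946 − 0.051690 − 0.136883 = 0.802481
Ratio = 0.183345 / 0.802481 = 0.228472

0.2285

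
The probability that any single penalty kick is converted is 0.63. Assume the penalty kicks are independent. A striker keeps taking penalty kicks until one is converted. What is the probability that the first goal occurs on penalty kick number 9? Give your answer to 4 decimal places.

0.0002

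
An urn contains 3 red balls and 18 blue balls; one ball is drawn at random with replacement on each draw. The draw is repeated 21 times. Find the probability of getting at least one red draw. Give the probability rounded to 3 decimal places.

0.961

P(at least one) = 1 − P(none) = 1 − (1 − 0.142857)^21
= 1 − 0.03928 = 0.96072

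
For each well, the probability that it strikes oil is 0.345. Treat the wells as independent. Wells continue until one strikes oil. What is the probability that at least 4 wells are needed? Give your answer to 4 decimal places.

0.2810

Y = number of wells to the first success; geometric, p = 0.345.
P(Y > 3) = P(first 3 all fail) = (1−p)^3 = 0.281011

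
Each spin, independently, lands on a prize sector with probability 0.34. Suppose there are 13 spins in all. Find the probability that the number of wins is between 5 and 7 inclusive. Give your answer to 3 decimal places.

X ~ Binomial(13, 0.34); P(5 ≤ X ≤ 7) = Σ C(13,k) p^k (1−p)^(13−k) over k:
  k=5: C(13,5)·0.34^5·0.66^8 = 0.21054
  k=6: C(13,6)·0.34^6·0.66^7 = 0.14461
  k=7: C(13,7)·0.34^7·0.66^6 = 0.07450
Total = 0.42964

0.430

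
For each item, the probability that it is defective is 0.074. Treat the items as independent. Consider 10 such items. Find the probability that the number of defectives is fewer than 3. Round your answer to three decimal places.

0.967

X ~ Binomial(10, 0.074); P(X ≤ 2) = Σ C(10,k) p^k (1−p)^(10−k) over k:
  k=0: C(10,0)·0.074^0·0.926^10 = 0.46356
  k=1: C(10,1)·0.074^1·0.926^9 = 0.37045
  k=2: C(10,2)·0.074^2·0.926^8 = 0.13322
Total = 0.96723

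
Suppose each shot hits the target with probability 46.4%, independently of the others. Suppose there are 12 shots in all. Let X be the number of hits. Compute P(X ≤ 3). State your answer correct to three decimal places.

0.114

X ~ Binomial(12, 0.464); P(X ≤ 3) = Σ C(12,k) p^k (1−p)^(12−k) over k:
  k=0: C(12,0)·0.464^0·0.536^12 = 0.00056
  k=1: C(12,1)·0.464^1·0.536^11 = 0.00584
  k=2: C(12,2)·0.464^2·0.536^10 = 0.02781
  k=3: C(12,3)·0.464^3·0.536^9 = 0.08025
Total = 0.11447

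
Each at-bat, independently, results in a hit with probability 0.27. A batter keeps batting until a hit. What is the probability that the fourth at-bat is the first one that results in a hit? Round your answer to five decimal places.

Geometric (trials to first success), p = 0.27.
P(Y = 4) = (1−p)^3 · p = 0.38902 · 0.27 = 0.1050346

0.10503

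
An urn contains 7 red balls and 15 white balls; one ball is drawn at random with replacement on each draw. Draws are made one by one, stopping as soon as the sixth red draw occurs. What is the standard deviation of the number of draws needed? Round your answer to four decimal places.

6.3567

Y = total draws until the sixth success; negative binomial with r=6, p=0.318182.
SD(Y) = √[r(1−p)/p²] = √(40.408163) = 6.356742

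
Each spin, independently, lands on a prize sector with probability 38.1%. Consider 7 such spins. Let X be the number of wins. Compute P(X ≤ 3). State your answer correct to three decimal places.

X ~ Binomial(7, 0.381); P(X ≤ 3) = Σ C(7,k) p^k (1−p)^(7−k) over k:
  k=0: C(7,0)·0.381^0·0.619^7 = 0.03482
  k=1: C(7,1)·0.381^1·0.619^6 = 0.15003
  k=2: C(7,2)·0.381^2·0.619^5 = 0.27703
  k=3: C(7,3)·0.381^3·0.619^4 = 0.28419
Total = 0.74606

0.746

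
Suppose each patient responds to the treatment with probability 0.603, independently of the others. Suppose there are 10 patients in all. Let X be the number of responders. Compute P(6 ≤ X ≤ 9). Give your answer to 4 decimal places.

0.6343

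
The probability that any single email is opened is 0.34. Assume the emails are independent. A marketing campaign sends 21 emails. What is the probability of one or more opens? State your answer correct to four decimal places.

P(at least one) = 1 − P(none) = 1 − (1 − 0.34)^21
= 1 − 0.000162 = 0.999838

0.9998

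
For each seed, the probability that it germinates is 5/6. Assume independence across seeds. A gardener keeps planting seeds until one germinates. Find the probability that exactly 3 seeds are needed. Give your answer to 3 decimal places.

Geometric (trials to first success), p = 0.833333.
P(Y = 3) = (1−p)^2 · p = 0.027778 · 0.833333 = 0.02315

0.023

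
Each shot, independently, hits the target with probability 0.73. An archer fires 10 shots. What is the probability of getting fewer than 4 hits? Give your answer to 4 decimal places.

0.0056

X ~ Binomial(10, 0.73); P(X ≤ 3) = Σ C(10,k) p^k (1−p)^(10−k) over k:
  k=0: C(10,0)·0.73^0·0.27^10 = 0.000002
  k=1: C(10,1)·0.73^1·0.27^9 = 0.000056
  k=2: C(10,2)·0.73^2·0.27^8 = 0.000677
  k=3: C(10,3)·0.73^3·0.27^7 = 0.004883
Total = 0.005618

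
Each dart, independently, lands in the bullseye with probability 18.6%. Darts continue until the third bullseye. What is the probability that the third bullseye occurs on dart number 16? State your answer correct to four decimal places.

0.0465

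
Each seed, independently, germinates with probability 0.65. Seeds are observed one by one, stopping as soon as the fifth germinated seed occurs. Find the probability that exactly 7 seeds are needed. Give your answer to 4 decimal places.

Y = trial on which the fifth success occurs; negative binomial, r=5, p=0.65.
P(Y=7) = C(6,4) · p^5 · (1−p)^2
= 15 · 0.11603 · 0.1225 = 0.213203

0.2132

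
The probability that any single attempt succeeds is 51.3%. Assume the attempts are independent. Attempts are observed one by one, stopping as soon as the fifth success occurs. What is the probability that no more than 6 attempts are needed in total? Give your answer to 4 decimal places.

Finishing within 6 attempts ⇔ at least 5 successes in the first 6. With X ~ Binomial(6, 0.513), P(Y ≤ 6) = 1 − P(X ≤ 4).
  k=0: C(6,0)·0.513^0·0.487^6 = 0.013341
  k=1: C(6,1)·0.513^1·0.487^5 = 0.084317
  k=2: C(6,2)·0.513^2·0.487^4 = 0.222045
  k=3: C(6,3)·0.513^3·0.487^3 = 0.311867
  k=4: C(6,4)·0.513^4·0.487^2 = 0.246387
1 − 0.877957 = 0.122043

0.1220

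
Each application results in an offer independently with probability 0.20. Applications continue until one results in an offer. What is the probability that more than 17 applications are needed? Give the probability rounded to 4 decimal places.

Y = number of applications to the first success; geometric, p = 0.20.
P(Y > 17) = P(first 17 all fail) = (1−p)^17 = 0.022518

0.0225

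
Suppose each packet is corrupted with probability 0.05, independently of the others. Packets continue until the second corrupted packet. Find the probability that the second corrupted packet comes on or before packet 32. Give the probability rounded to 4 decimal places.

0.4800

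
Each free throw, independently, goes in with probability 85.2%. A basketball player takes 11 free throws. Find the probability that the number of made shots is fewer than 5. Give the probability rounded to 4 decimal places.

0.0003

X ~ Binomial(11, 0.852); P(X ≤ 4) = Σ C(11,k) p^k (1−p)^(11−k) over k:
  k=0: C(11,0)·0.852^0·0.148^11 = 0.000000
  k=1: C(11,1)·0.852^1·0.148^10 = 0.000000
  k=2: C(11,2)·0.852^2·0.148^9 = 0.000001
  k=3: C(11,3)·0.852^3·0.148^8 = 0.000023
  k=4: C(11,4)·0.852^4·0.148^7 = 0.000270
Total = 0.000295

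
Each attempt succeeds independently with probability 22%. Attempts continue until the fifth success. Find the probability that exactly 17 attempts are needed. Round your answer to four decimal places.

0.0476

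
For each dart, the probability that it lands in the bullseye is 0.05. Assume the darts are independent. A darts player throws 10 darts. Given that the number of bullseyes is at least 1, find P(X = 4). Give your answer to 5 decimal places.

X ~ Binomial(10, 0.05). Want P(X=4 | X≥1) = P(X=4) / P(X≥1).
P(X=4) = C(10,4)·0.05^4·0.95^6 = 0.0009648
P(X≥1) = 1 − 0.5987369 = 0.4012631
Ratio = 0.0009648 / 0.4012631 = 0.0024044

0.00240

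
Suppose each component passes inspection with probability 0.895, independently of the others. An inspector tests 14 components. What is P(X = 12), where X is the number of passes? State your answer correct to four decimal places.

X ~ Binomial(n=14, p=0.895).
P(X=12) = C(14,12) · p^12 · (1−p)^2
= 91 · 0.26417 · 0.011025 = 0.265031

0.2650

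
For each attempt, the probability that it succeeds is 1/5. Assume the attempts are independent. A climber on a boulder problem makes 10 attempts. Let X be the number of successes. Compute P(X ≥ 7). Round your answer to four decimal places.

0.0009

X ~ Binomial(10, 0.20); P(X ≥ 7) = Σ C(10,k) p^k (1−p)^(10−k) over k:
  k=7: C(10,7)·0.20^7·0.80^3 = 0.000786
  k=8: C(10,8)·0.20^8·0.80^2 = 0.000074
  k=9: C(10,9)·0.20^9·0.80^1 = 0.000004
  k=10: C(10,10)·0.20^10·0.80^0 = 0.000000
Total = 0.000864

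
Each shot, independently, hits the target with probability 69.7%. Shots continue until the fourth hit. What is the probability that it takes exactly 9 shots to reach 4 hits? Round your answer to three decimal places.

Y = trial on which the fourth success occurs; negative binomial, r=4, p=0.697.
P(Y=9) = C(8,3) · p^4 · (1−p)^5
= 56 · 0.23601 · 0.002554 = 0.03375

0.034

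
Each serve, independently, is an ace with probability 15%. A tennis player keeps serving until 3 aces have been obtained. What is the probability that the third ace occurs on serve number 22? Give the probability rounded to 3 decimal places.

0.032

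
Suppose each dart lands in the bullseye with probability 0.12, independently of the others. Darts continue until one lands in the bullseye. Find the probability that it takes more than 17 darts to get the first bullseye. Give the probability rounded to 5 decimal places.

0.11382

Y = number of darts to the first success; geometric, p = 0.12.
P(Y > 17) = P(first 17 all fail) = (1−p)^17 = 0.1138166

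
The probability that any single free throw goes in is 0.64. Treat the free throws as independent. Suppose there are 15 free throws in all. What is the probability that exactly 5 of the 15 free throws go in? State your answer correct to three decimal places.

0.012

X ~ Binomial(n=15, p=0.64).
P(X=5) = C(15,5) · p^5 · (1−p)^10
= 3003 · 0.10737 · 3.6562e-05 = 0.01179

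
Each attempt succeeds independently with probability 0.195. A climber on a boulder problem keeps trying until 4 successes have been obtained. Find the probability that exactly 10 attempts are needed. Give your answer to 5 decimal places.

0.03305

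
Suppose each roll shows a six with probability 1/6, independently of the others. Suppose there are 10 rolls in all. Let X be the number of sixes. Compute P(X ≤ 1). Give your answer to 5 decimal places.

0.48452

X ~ Binomial(10, 0.166667); P(X ≤ 1) = Σ C(10,k) p^k (1−p)^(10−k) over k:
  k=0: C(10,0)·0.166667^0·0.833333^10 = 0.1615056
  k=1: C(10,1)·0.166667^1·0.833333^9 = 0.3230112
Total = 0.4845167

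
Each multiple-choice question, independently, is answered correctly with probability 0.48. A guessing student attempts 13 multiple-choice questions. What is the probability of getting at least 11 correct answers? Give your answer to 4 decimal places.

X ~ Binomial(13, 0.48); P(X ≥ 11) = Σ C(13,k) p^k (1−p)^(13−k) over k:
  k=11: C(13,11)·0.48^11·0.52^2 = 0.006573
  k=12: C(13,12)·0.48^12·0.52^1 = 0.001011
  k=13: C(13,13)·0.48^13·0.52^0 = 0.000072
Total = 0.007656

0.0077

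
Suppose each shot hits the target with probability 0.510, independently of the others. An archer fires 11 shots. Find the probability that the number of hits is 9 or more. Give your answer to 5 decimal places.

X ~ Binomial(11, 0.51); P(X ≥ 9) = Σ C(11,k) p^k (1−p)^(11−k) over k:
  k=9: C(11,9)·0.51^9·0.49^2 = 0.0308238
  k=10: C(11,10)·0.51^10·0.49^1 = 0.0064164
  k=11: C(11,11)·0.51^11·0.49^0 = 0.0006071
Total = 0.0378473

0.03785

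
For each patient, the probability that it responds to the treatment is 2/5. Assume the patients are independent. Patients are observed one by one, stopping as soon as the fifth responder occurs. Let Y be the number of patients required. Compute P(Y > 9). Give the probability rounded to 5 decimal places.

0.73343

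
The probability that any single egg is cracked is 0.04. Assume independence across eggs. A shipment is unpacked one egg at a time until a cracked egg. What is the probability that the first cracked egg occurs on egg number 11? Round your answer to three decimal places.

0.027

Geometric (trials to first success), p = 0.04.
P(Y = 11) = (1−p)^10 · p = 0.66483 · 0.04 = 0.02659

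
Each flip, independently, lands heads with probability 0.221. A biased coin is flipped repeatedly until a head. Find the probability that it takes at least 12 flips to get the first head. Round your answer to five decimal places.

0.06411

Y = number of flips to the first success; geometric, p = 0.221.
P(Y > 11) = P(first 11 all fail) = (1−p)^11 = 0.0641080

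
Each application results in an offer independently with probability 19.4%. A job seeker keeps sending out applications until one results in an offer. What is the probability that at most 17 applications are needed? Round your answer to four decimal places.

0.9744

Y = number of applications to the first success; geometric, p = 0.194.
P(Y ≤ 17) = 1 − (1−p)^17 = 1 − 0.025568 = 0.974432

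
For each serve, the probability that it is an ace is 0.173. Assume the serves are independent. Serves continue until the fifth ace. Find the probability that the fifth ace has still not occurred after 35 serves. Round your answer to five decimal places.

0.25218

Needing more than 35 serves ⇔ fewer than 5 successes in the first 35. With X ~ Binomial(35, 0.173), P(Y > 35) = P(X ≤ 4).
  k=0: C(35,0)·0.173^0·0.827^35 = 0.0012963
  k=1: C(35,1)·0.173^1·0.827^34 = 0.0094908
  k=2: C(35,2)·0.173^2·0.827^33 = 0.0337513
  k=3: C(35,3)·0.173^3·0.827^32 = 0.0776648
  k=4: C(35,4)·0.173^4·0.827^31 = 0.1299735
P(X ≤ 4) = 0.2521767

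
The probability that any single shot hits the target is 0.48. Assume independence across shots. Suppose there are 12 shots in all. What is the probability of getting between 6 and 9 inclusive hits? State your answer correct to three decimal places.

0.544

X ~ Binomial(12, 0.48); P(6 ≤ X ≤ 9) = Σ C(12,k) p^k (1−p)^(12−k) over k:
  k=6: C(12,6)·0.48^6·0.52^6 = 0.22343
  k=7: C(12,7)·0.48^7·0.52^5 = 0.17678
  k=8: C(12,8)·0.48^8·0.52^4 = 0.10199
  k=9: C(12,9)·0.48^9·0.52^3 = 0.04184
Total = 0.54404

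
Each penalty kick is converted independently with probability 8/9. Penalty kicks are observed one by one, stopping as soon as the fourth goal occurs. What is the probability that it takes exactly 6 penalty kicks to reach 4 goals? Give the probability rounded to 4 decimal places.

0.0771

Y = trial on which the fourth success occurs; negative binomial, r=4, p=0.888889.
P(Y=6) = C(5,3) · p^4 · (1−p)^2
= 10 · 0.6243 · 0.012346 = 0.077073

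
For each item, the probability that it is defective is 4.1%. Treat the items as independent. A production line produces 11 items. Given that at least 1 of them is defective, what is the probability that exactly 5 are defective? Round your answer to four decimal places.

X ~ Binomial(11, 0.041). Want P(X=5 | X≥1) = P(X=5) / P(X≥1).
P(X=5) = C(11,5)·0.041^5·0.959^6 = 0.000042
P(X≥1) = 1 − 0.630964 = 0.369036
Ratio = 0.000042 / 0.369036 = 0.000113

0.0001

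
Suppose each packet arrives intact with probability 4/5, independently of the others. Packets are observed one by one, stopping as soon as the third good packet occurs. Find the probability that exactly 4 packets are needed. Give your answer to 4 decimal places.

Y = trial on which the third success occurs; negative binomial, r=3, p=0.80.
P(Y=4) = C(3,2) · p^3 · (1−p)^1
= 3 · 0.512 · 0.2 = 0.307200

0.3072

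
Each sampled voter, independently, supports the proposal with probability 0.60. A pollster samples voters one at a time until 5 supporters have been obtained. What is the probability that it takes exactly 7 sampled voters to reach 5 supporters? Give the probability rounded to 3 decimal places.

0.187

Y = trial on which the fifth success occurs; negative binomial, r=5, p=0.60.
P(Y=7) = C(6,4) · p^5 · (1−p)^2
= 15 · 0.07776 · 0.16 = 0.18662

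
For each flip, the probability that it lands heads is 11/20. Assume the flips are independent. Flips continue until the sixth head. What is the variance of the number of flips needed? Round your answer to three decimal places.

Y = total flips until the sixth success; negative binomial with r=6, p=0.55.
Var(Y) = r(1−p)/p² = 6·0.45 / 0.55² = 8.92562

8.926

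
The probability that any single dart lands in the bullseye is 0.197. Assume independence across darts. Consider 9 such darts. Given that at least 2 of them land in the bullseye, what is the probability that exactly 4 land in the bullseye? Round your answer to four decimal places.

0.1142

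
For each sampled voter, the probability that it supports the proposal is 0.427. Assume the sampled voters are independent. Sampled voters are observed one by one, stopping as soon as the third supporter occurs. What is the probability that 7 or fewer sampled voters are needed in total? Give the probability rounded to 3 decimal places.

0.637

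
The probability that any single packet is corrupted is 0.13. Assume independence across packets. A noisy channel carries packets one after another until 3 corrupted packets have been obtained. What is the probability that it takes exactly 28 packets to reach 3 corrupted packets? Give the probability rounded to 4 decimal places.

0.0237

Y = trial on which the third success occurs; negative binomial, r=3, p=0.13.
P(Y=28) = C(27,2) · p^3 · (1−p)^25
= 351 · 0.002197 · 0.03076 = 0.023720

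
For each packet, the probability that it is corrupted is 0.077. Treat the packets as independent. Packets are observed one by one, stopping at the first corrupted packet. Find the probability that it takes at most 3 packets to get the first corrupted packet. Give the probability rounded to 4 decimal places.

Y = number of packets to the first success; geometric, p = 0.077.
P(Y ≤ 3) = 1 − (1−p)^3 = 1 − 0.786330 = 0.213670

0.2137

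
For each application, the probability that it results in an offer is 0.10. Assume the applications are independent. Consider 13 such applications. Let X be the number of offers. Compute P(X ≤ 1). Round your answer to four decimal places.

X ~ Binomial(13, 0.10); P(X ≤ 1) = Σ C(13,k) p^k (1−p)^(13−k) over k:
  k=0: C(13,0)·0.10^0·0.90^13 = 0.254187
  k=1: C(13,1)·0.10^1·0.90^12 = 0.367158
Total = 0.621345

0.6213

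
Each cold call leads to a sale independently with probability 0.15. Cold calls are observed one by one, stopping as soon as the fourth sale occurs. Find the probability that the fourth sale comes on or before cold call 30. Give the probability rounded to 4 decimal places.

0.6783

Finishing within 30 cold calls ⇔ at least 4 successes in the first 30. With X ~ Binomial(30, 0.15), P(Y ≤ 30) = 1 − P(X ≤ 3).
  k=0: C(30,0)·0.15^0·0.85^30 = 0.007631
  k=1: C(30,1)·0.15^1·0.85^29 = 0.040398
  k=2: C(30,2)·0.15^2·0.85^28 = 0.103372
  k=3: C(30,3)·0.15^3·0.85^27 = 0.170259
1 − 0.321660 = 0.678340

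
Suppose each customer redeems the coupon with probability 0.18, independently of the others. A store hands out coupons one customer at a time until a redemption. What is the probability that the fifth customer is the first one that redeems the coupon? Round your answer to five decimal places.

0.08138

Geometric (trials to first success), p = 0.18.
P(Y = 5) = (1−p)^4 · p = 0.45212 · 0.18 = 0.0813819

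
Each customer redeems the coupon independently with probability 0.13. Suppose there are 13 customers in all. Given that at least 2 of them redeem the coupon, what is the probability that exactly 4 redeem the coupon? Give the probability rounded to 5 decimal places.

X ~ Binomial(13, 0.13). Want P(X=4 | X≥2) = P(X=4) / P(X≥2).
P(X=4) = C(13,4)·0.13^4·0.87^9 = 0.0583113
P(X≥2) = 1 − 0.1635876 − 0.3177735 = 0.5186389
Ratio = 0.0583113 / 0.5186389 = 0.1124314

0.11243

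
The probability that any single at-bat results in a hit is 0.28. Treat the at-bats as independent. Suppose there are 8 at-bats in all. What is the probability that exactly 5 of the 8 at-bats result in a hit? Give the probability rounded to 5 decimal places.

0.03597

X ~ Binomial(n=8, p=0.28).
P(X=5) = C(8,5) · p^5 · (1−p)^3
= 56 · 0.001721 · 0.37325 = 0.0359729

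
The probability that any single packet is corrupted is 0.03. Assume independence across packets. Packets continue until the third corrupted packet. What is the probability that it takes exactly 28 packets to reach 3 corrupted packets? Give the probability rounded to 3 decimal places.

0.004

Y = trial on which the third success occurs; negative binomial, r=3, p=0.03.
P(Y=28) = C(27,2) · p^3 · (1−p)^25
= 351 · 2.7e-05 · 0.46697 = 0.00443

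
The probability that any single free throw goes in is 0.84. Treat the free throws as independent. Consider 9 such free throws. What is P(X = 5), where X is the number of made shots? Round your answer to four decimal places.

0.0345

X ~ Binomial(n=9, p=0.84).
P(X=5) = C(9,5) · p^5 · (1−p)^4
= 126 · 0.41821 · 0.00065536 = 0.034534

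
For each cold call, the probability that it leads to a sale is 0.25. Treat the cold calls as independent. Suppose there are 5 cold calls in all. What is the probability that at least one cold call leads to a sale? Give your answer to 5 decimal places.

P(at least one) = 1 − P(none) = 1 − (1 − 0.25)^5
= 1 − 0.2373047 = 0.7626953

0.76270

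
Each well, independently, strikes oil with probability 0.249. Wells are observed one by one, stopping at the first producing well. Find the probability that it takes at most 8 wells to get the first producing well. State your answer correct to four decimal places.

Y = number of wells to the first success; geometric, p = 0.249.
P(Y ≤ 8) = 1 − (1−p)^8 = 1 − 0.101186 = 0.898814

0.8988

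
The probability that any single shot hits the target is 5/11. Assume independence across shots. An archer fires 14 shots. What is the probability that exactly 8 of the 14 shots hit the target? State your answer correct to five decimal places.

0.14412

X ~ Binomial(n=14, p=0.454545).
P(X=8) = C(14,8) · p^8 · (1−p)^6
= 3003 · 0.0018223 · 0.026336 = 0.1441203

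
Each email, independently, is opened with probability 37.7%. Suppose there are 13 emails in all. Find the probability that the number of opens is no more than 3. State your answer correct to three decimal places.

0.215

X ~ Binomial(13, 0.377); P(X ≤ 3) = Σ C(13,k) p^k (1−p)^(13−k) over k:
  k=0: C(13,0)·0.377^0·0.623^13 = 0.00213
  k=1: C(13,1)·0.377^1·0.623^12 = 0.01675
  k=2: C(13,2)·0.377^2·0.623^11 = 0.06083
  k=3: C(13,3)·0.377^3·0.623^10 = 0.13498
Total = 0.21470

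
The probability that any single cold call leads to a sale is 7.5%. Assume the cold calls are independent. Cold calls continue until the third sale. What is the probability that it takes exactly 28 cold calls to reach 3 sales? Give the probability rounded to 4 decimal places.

0.0211

Y = trial on which the third success occurs; negative binomial, r=3, p=0.075.
P(Y=28) = C(27,2) · p^3 · (1−p)^25
= 351 · 0.00042187 · 0.14241 = 0.021088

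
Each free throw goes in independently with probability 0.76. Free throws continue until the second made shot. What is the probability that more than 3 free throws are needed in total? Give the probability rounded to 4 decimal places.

0.1452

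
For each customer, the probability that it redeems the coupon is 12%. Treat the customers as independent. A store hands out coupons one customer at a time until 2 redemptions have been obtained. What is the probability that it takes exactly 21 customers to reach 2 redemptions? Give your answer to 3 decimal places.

0.025

Y = trial on which the second success occurs; negative binomial, r=2, p=0.12.
P(Y=21) = C(20,1) · p^2 · (1−p)^19
= 20 · 0.0144 · 0.08814 = 0.02538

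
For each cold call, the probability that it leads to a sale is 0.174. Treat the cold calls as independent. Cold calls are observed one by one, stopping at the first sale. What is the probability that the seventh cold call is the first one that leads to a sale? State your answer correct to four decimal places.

0.0553

Geometric (trials to first success), p = 0.174.
P(Y = 7) = (1−p)^6 · p = 0.3176 · 0.174 = 0.055262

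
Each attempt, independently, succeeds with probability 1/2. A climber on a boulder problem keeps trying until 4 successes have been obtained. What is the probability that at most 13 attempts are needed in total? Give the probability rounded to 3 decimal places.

0.954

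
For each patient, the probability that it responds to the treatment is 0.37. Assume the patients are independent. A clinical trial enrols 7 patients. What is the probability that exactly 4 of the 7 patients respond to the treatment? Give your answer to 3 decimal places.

0.164

X ~ Binomial(n=7, p=0.37).
P(X=4) = C(7,4) · p^4 · (1−p)^3
= 35 · 0.018742 · 0.25005 = 0.16402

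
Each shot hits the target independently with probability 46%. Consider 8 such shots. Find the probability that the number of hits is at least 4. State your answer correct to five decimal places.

0.54631

X ~ Binomial(8, 0.46); P(X ≥ 4) = Σ C(8,k) p^k (1−p)^(8−k) over k:
  k=4: C(8,4)·0.46^4·0.54^4 = 0.2665044
  k=5: C(8,5)·0.46^5·0.54^3 = 0.1816178
  k=6: C(8,6)·0.46^6·0.54^2 = 0.0773557
  k=7: C(8,7)·0.46^7·0.54^1 = 0.0188273
  k=8: C(8,8)·0.46^8·0.54^0 = 0.0020048
Total = 0.5463101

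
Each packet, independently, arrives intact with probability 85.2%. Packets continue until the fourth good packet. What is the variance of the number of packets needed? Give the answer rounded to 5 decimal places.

Y = total packets until the fourth success; negative binomial with r=4, p=0.852.
Var(Y) = r(1−p)/p² = 4·0.148 / 0.852² = 0.8155348

0.81553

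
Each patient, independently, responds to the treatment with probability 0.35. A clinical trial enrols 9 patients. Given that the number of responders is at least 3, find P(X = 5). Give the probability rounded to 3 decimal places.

0.178

X ~ Binomial(9, 0.35). Want P(X=5 | X≥3) = P(X=5) / P(X≥3).
P(X=5) = C(9,5)·0.35^5·0.65^4 = 0.11813
P(X≥3) = 1 − 0.02071 − 0.10037 − 0.21619 = 0.66273
Ratio = 0.11813 / 0.66273 = 0.17825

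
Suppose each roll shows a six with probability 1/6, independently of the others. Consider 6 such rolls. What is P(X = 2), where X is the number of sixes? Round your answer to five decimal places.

0.20094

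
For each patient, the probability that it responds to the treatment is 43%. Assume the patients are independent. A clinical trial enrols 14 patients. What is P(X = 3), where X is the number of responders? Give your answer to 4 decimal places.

0.0597

X ~ Binomial(n=14, p=0.43).
P(X=3) = C(14,3) · p^3 · (1−p)^11
= 364 · 0.079507 · 0.0020636 = 0.059721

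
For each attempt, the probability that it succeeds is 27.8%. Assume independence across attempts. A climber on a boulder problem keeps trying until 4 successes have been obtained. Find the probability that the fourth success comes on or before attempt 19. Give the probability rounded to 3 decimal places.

0.817

Finishing within 19 attempts ⇔ at least 4 successes in the first 19. With X ~ Binomial(19, 0.278), P(Y ≤ 19) = 1 − P(X ≤ 3).
  k=0: C(19,0)·0.278^0·0.722^19 = 0.00205
  k=1: C(19,1)·0.278^1·0.722^18 = 0.01501
  k=2: C(19,2)·0.278^2·0.722^17 = 0.05203
  k=3: C(19,3)·0.278^3·0.722^16 = 0.11352
1 − 0.18261 = 0.81739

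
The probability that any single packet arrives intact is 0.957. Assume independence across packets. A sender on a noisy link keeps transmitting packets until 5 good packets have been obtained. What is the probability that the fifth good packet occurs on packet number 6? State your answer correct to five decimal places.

Y = trial on which the fifth success occurs; negative binomial, r=5, p=0.957.
P(Y=6) = C(5,4) · p^5 · (1−p)^1
= 5 · 0.80271 · 0.043 = 0.1725831

0.17258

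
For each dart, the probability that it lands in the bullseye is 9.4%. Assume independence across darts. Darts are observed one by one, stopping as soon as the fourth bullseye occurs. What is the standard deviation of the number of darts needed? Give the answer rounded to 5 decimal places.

20.25192

Y = total darts until the fourth success; negative binomial with r=4, p=0.094.
SD(Y) = √[r(1−p)/p²] = √(410.1403350) = 20.2519218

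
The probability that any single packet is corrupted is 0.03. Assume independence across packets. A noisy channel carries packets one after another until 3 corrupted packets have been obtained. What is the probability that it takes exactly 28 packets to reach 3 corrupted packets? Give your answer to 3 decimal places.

Y = trial on which the third success occurs; negative binomial, r=3, p=0.03.
P(Y=28) = C(27,2) · p^3 · (1−p)^25
= 351 · 2.7e-05 · 0.46697 = 0.00443

0.004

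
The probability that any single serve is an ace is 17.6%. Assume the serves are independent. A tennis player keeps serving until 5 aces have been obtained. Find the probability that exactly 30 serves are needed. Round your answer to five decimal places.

Y = trial on which the fifth success occurs; negative binomial, r=5, p=0.176.
P(Y=30) = C(29,4) · p^5 · (1−p)^25
= 23751 · 0.00016887 · 0.0079101 = 0.0317267

0.03173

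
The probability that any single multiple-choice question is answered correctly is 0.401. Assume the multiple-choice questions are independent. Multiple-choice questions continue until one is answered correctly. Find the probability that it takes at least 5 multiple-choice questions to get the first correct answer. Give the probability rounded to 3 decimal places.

Y = number of multiple-choice questions to the first success; geometric, p = 0.401.
P(Y > 4) = P(first 4 all fail) = (1−p)^4 = 0.12874

0.129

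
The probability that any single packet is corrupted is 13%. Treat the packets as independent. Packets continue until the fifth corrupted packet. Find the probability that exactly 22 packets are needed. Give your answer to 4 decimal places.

0.0208

Y = trial on which the fifth success occurs; negative binomial, r=5, p=0.13.
P(Y=22) = C(21,4) · p^5 · (1−p)^17
= 5985 · 3.7129e-05 · 0.093719 = 0.020826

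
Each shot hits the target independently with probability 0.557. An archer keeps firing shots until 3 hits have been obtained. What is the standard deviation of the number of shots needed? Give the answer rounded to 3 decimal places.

Y = total shots until the third success; negative binomial with r=3, p=0.557.
SD(Y) = √[r(1−p)/p²] = √(4.28366) = 2.06970

2.070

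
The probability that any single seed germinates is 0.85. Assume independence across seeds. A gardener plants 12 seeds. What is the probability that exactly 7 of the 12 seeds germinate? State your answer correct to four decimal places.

0.0193

X ~ Binomial(n=12, p=0.85).
P(X=7) = C(12,7) · p^7 · (1−p)^5
= 792 · 0.32058 · 7.5937e-05 = 0.019280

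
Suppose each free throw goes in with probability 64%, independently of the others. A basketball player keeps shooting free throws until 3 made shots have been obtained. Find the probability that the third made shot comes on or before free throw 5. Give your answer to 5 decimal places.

0.74910

Finishing within 5 free throws ⇔ at least 3 successes in the first 5. With X ~ Binomial(5, 0.64), P(Y ≤ 5) = 1 − P(X ≤ 2).
  k=0: C(5,0)·0.64^0·0.36^5 = 0.0060466
  k=1: C(5,1)·0.64^1·0.36^4 = 0.0537477
  k=2: C(5,2)·0.64^2·0.36^3 = 0.1911030
1 − 0.2508973 = 0.7491027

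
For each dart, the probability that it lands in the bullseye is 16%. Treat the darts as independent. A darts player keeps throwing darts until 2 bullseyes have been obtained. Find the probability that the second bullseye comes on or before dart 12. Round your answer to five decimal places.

0.59451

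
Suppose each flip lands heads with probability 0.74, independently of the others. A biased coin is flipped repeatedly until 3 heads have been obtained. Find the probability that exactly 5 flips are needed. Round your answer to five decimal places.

0.16436

Y = trial on which the third success occurs; negative binomial, r=3, p=0.74.
P(Y=5) = C(4,2) · p^3 · (1−p)^2
= 6 · 0.40522 · 0.0676 = 0.1643589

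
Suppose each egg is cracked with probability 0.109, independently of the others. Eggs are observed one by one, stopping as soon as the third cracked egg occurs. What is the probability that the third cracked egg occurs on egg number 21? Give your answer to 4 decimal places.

0.0308

Y = trial on which the third success occurs; negative binomial, r=3, p=0.109.
P(Y=21) = C(20,2) · p^3 · (1−p)^18
= 190 · 0.001295 · 0.12526 = 0.030820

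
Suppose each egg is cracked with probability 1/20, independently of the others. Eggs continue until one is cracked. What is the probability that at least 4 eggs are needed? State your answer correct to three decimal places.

0.857

Y = number of eggs to the first success; geometric, p = 0.05.
P(Y > 3) = P(first 3 all fail) = (1−p)^3 = 0.85737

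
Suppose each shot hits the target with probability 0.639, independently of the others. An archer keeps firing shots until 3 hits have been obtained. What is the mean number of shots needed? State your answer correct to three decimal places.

Y = total shots until the third success; negative binomial with r=3, p=0.639.
E[Y] = r / p = 3 / 0.639 = 4.69484

4.695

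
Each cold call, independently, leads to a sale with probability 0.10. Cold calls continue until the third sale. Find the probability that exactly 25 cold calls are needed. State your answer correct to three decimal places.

0.027

Y = trial on which the third success occurs; negative binomial, r=3, p=0.10.
P(Y=25) = C(24,2) · p^3 · (1−p)^22
= 276 · 0.001 · 0.098477 = 0.02718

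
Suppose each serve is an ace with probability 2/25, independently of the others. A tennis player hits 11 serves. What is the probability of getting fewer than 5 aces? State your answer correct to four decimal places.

X ~ Binomial(11, 0.08); P(X ≤ 4) = Σ C(11,k) p^k (1−p)^(11−k) over k:
  k=0: C(11,0)·0.08^0·0.92^11 = 0.399637
  k=1: C(11,1)·0.08^1·0.92^10 = 0.382262
  k=2: C(11,2)·0.08^2·0.92^9 = 0.166201
  k=3: C(11,3)·0.08^3·0.92^8 = 0.043357
  k=4: C(11,4)·0.08^4·0.92^7 = 0.007540
Total = 0.998997

0.9990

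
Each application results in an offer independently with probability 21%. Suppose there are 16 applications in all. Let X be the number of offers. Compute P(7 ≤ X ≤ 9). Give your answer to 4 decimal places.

X ~ Binomial(16, 0.21); P(7 ≤ X ≤ 9) = Σ C(16,k) p^k (1−p)^(16−k) over k:
  k=7: C(16,7)·0.21^7·0.79^9 = 0.024695
  k=8: C(16,8)·0.21^8·0.79^8 = 0.007385
  k=9: C(16,9)·0.21^9·0.79^7 = 0.001745
Total = 0.033825

0.0338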